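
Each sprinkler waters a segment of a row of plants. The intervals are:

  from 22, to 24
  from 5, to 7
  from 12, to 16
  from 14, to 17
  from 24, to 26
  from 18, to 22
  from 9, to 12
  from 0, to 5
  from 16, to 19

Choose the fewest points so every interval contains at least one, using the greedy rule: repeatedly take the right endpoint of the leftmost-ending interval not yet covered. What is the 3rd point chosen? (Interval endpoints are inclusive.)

17

Process intervals by earliest right end; each time one isn't hit yet, stab at its right endpoint.
By right end: [0,5]  [5,7]  [9,12]  [12,16]  [14,17]  [16,19]  [18,22]  [22,24]  [24,26]
[0,5] uncovered → point at 5; [9,12] uncovered → point at 12; [14,17] uncovered → point at 17; [18,22] uncovered → point at 22; [24,26] uncovered → point at 26.
Points: 5, 12, 17, 22, 26 (5 total).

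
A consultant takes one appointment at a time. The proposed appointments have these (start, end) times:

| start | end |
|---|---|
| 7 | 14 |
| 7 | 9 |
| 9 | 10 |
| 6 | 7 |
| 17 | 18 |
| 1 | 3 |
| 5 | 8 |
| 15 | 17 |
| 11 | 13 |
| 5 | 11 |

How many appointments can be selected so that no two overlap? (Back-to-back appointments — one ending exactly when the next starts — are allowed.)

7

Sort by end time and greedily take each interval whose start is ≥ the last chosen end.
Sorted by end: (1,3)  (6,7)  (5,8)  (7,9)  (9,10)  (5,11)  (11,13)  (7,14)  (15,17)  (17,18)
take (1,3); take (6,7); take (7,9); take (9,10); take (11,13); skip (7,14); take (15,17); take (17,18).
Selected 7 appointments.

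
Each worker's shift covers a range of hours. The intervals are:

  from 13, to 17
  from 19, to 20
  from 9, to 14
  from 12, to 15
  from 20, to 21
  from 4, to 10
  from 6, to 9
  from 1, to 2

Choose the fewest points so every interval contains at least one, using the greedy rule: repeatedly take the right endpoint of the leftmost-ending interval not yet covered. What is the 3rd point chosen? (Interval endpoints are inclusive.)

15

Process intervals by earliest right end; each time one isn't hit yet, stab at its right endpoint.
By right end: [1,2]  [6,9]  [4,10]  [9,14]  [12,15]  [13,17]  [19,20]  [20,21]
[1,2] uncovered → point at 2; [6,9] uncovered → point at 9; [12,15] uncovered → point at 15; [19,20] uncovered → point at 20.
Points: 2, 9, 15, 20 (4 total).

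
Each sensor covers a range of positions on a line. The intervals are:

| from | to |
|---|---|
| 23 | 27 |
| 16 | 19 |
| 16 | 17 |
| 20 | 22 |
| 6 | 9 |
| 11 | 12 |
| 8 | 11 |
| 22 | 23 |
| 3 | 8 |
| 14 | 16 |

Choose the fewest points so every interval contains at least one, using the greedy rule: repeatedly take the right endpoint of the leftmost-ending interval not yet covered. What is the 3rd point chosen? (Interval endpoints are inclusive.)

Sort by right endpoint; whenever an interval is uncovered, place a point at its right end.
Sorted: [3,8] [6,9] [8,11] [11,12] [14,16] [16,17] [16,19] [20,22] [22,23] [23,27]
{[3,8],[6,9],[8,11]} hit by 8; {[11,12]} hit by 12; {[14,16],[16,17],[16,19]} hit by 16; {[20,22],[22,23]} hit by 22; {[23,27]} hit by 27.
Points: 8, 12, 16, 22, 27 (5 total).

16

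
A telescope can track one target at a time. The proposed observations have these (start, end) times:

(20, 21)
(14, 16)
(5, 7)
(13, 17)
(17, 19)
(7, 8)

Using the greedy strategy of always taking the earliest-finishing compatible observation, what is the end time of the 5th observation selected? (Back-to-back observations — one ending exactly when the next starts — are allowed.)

Sorted by end: (5,7)  (7,8)  (14,16)  (13,17)  (17,19)  (20,21)
take (5,7); take (7,8); take (14,16); take (17,19); take (20,21).
Selected: (5,7) (7,8) (14,16) (17,19) (20,21)

21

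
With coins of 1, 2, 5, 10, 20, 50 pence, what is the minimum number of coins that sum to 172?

Use the largest denomination that fits, subtract, and repeat.
172 = 3×50 + 1×20 + 1×2
Total coins = 3 + 1 + 1 = 5

5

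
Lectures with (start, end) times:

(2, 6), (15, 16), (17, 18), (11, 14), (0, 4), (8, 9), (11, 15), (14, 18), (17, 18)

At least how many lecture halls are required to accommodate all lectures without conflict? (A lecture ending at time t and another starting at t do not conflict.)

Events (time:±→running): 0:+→1 2:+→2 4:-→1 6:-→0 8:+→1 9:-→0 11:+→1 11:+→2 14:-→1 14:+→2 15:-→1 15:+→2 16:-→1 17:+→2 17:+→3 … peak 3.

3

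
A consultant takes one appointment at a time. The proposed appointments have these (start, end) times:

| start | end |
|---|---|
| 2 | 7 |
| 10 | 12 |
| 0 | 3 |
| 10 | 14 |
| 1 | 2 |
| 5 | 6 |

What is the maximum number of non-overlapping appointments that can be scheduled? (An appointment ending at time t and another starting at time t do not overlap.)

By end time: (1,2), (0,3), (5,6), (2,7), (10,12), (10,14).
Pick (1,2); next start ≥ 2 → (5,6); next start ≥ 6 → (10,12).
Selected 3 appointments.

3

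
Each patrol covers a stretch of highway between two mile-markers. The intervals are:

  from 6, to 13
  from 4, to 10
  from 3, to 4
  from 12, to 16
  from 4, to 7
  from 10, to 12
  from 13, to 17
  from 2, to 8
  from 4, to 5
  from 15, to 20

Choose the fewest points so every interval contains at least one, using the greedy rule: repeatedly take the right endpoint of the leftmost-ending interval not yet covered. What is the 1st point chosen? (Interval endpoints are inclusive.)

4

Sorted: [3,4] [4,5] [4,7] [2,8] [4,10] [10,12] [6,13] [12,16] [13,17] [15,20]
{[3,4],[4,5],[4,7],[2,8],[4,10]} hit by 4; {[10,12],[6,13],[12,16]} hit by 12; {[13,17],[15,20]} hit by 17.
Points: 4, 12, 17 (3 total).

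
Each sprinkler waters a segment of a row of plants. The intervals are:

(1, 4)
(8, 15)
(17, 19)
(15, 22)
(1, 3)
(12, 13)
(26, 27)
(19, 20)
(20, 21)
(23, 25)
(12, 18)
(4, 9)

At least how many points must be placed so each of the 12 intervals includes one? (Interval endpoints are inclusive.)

7

By right end: [1,3]  [1,4]  [4,9]  [12,13]  [8,15]  [12,18]  [17,19]  [19,20]  [20,21]  [15,22]  [23,25]  [26,27]
[1,3] uncovered → point at 3; [4,9] uncovered → point at 9; [12,13] uncovered → point at 13; [17,19] uncovered → point at 19; [20,21] uncovered → point at 21; [23,25] uncovered → point at 25; [26,27] uncovered → point at 27.
Points: 3, 9, 13, 19, 21, 25, 27 (7 total).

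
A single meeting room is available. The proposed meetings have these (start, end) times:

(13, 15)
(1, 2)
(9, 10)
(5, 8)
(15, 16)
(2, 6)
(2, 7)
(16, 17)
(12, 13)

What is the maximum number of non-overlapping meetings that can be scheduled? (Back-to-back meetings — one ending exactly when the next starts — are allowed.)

7

Order by finish time; keep every interval that doesn't clash with the previous kept one.
By end time: (1,2), (2,6), (2,7), (5,8), (9,10), (12,13), (13,15), (15,16), (16,17).
Pick (1,2); next start ≥ 2 → (2,6); next start ≥ 6 → (9,10); next start ≥ 10 → (12,13); next start ≥ 13 → (13,15); next start ≥ 15 → (15,16); next start ≥ 16 → (16,17).
Selected 7 meetings.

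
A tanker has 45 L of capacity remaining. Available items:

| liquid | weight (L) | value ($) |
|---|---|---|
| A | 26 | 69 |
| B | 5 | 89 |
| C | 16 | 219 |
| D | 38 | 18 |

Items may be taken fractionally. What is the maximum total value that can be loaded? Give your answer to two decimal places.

371.69

Ratios (sorted): B 17.80, C 13.69, A 2.65, D 0.47
take B (5 @ 89); take C (16 @ 219); take 24/26 of A → 63.69. Capacity used 45/45.
Total value = 371.69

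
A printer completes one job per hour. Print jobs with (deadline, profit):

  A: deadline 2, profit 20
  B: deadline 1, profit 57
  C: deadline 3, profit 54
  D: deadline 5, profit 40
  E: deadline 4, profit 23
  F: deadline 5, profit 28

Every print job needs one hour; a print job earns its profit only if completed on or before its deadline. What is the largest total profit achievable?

202

Profit order: B=57 C=54 D=40 F=28 E=23 A=20
Assign: B→slot 1, C→slot 3, D→slot 5, F→slot 4, E→slot 2, A skipped.
Slots: [1:B] [2:E] [3:C] [4:F] [5:D]
Profit = 57 + 23 + 54 + 28 + 40 = 202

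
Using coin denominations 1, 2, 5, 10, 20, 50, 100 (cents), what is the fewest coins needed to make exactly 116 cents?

116 = 1×100 + 1×10 + 1×5 + 1×1
Total coins = 1 + 1 + 1 + 1 = 4

4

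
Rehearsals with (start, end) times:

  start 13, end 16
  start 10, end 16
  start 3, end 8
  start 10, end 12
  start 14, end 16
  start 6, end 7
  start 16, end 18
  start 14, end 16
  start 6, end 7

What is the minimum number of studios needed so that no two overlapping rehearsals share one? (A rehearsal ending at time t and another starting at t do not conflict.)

The answer is the maximum number of intervals overlapping at any instant.
Events (time:±→running): 3:+→1 6:+→2 6:+→3 7:-→2 7:-→1 8:-→0 10:+→1 10:+→2 12:-→1 13:+→2 14:+→3 14:+→4 … peak 4.

4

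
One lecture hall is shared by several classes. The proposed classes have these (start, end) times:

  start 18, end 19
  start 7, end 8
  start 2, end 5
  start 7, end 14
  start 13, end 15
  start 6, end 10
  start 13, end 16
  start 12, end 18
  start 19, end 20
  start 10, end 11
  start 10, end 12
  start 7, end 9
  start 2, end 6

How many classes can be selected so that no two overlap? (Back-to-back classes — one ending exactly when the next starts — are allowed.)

Sort by end time and greedily take each interval whose start is ≥ the last chosen end.
By end time: (2,5), (2,6), (7,8), (7,9), (6,10), (10,11), (10,12), (7,14), (13,15), (13,16), (12,18), (18,19), (19,20).
Pick (2,5); next start ≥ 5 → (7,8); next start ≥ 8 → (10,11); next start ≥ 11 → (13,15); next start ≥ 15 → (18,19); next start ≥ 19 → (19,20).
Selected 6 classes.

6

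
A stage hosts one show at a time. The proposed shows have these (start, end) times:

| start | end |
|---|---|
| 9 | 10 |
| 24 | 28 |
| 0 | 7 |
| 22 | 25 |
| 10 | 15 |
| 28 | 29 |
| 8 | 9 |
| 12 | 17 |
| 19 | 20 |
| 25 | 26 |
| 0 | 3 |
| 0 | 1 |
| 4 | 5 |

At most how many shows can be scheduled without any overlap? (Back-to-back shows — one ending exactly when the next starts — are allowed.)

By end time: (0,1), (0,3), (4,5), (0,7), (8,9), (9,10), (10,15), (12,17), (19,20), (22,25), (25,26), (24,28), (28,29).
Pick (0,1); next start ≥ 1 → (4,5); next start ≥ 5 → (8,9); next start ≥ 9 → (9,10); next start ≥ 10 → (10,15); next start ≥ 15 → (19,20); next start ≥ 20 → (22,25); next start ≥ 25 → (25,26); next start ≥ 26 → (28,29).
Selected 9 shows.

9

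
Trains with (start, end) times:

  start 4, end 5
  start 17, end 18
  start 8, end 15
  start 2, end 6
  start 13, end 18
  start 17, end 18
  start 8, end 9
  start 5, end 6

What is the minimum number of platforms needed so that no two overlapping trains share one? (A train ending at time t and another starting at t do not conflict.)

Count concurrent intervals with a sweep; the peak is the room count.
Events (time:±→running): 2:+→1 4:+→2 5:-→1 5:+→2 6:-→1 6:-→0 8:+→1 8:+→2 9:-→1 13:+→2 15:-→1 17:+→2 17:+→3 … peak 3.

3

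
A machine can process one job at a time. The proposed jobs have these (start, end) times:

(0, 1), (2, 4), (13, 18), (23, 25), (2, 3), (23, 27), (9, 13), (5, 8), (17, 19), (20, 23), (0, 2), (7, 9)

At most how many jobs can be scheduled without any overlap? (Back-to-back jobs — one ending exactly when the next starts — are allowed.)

Order by finish time; keep every interval that doesn't clash with the previous kept one.
By end time: (0,1), (0,2), (2,3), (2,4), (5,8), (7,9), (9,13), (13,18), (17,19), (20,23), (23,25), (23,27).
Pick (0,1); next start ≥ 1 → (2,3); next start ≥ 3 → (5,8); next start ≥ 8 → (9,13); next start ≥ 13 → (13,18); next start ≥ 18 → (20,23); next start ≥ 23 → (23,25).
Selected 7 jobs.

7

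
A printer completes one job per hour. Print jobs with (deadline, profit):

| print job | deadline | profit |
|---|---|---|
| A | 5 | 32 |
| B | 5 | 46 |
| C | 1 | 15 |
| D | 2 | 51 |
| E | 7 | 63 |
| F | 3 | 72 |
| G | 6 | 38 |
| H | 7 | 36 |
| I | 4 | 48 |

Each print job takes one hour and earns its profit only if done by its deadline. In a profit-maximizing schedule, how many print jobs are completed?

Take jobs in profit order; each goes to the latest open slot no later than its deadline.
By profit: F(d3,72), E(d7,63), D(d2,51), I(d4,48), B(d5,46), G(d6,38), H(d7,36), A(d5,32), C(d1,15)
F→slot 3; E→slot 7; D→slot 2; I→slot 4; B→slot 5; G→slot 6; H→slot 1; A skipped; C skipped.
7 of 9 scheduled.

7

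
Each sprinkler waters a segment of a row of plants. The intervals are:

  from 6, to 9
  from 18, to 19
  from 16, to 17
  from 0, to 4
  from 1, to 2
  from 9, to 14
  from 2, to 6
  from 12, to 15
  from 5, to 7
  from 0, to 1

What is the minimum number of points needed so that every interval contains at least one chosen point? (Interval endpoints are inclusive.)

5

Sort by right endpoint; whenever an interval is uncovered, place a point at its right end.
Sorted: [0,1] [1,2] [0,4] [2,6] [5,7] [6,9] [9,14] [12,15] [16,17] [18,19]
{[0,1],[1,2],[0,4]} hit by 1; {[2,6],[5,7],[6,9]} hit by 6; {[9,14],[12,15]} hit by 14; {[16,17]} hit by 17; {[18,19]} hit by 19.
Points: 1, 6, 14, 17, 19 (5 total).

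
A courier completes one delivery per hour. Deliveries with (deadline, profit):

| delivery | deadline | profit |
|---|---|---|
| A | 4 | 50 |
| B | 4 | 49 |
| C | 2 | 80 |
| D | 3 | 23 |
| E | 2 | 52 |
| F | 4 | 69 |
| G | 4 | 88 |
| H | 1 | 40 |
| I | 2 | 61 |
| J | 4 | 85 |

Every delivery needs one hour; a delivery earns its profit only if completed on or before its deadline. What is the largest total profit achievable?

Profit order: G=88 J=85 C=80 F=69 I=61 E=52 A=50 B=49 H=40 D=23
Assign: G→slot 4, J→slot 3, C→slot 2, F→slot 1, I skipped, E skipped, A skipped, B skipped, H skipped, D skipped.
Slots: [1:F] [2:C] [3:J] [4:G]
Profit = 69 + 80 + 85 + 88 = 322

322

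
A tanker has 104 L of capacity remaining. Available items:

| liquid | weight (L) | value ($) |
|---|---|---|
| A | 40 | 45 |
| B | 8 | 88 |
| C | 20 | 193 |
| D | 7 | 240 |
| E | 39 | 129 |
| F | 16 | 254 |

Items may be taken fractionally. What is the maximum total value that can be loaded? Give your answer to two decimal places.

Order: D (240/7=34.29) > F (254/16=15.88) > B (88/8=11.00) > C (193/20=9.65) > E (129/39=3.31) > A (45/40=1.12)
Fill: take D (7 @ 240) → take F (16 @ 254) → take B (8 @ 88) → take C (20 @ 193) → take E (39 @ 129) → take 14/40 of A → 15.75; 104/104 used.
Total value = 919.75

919.75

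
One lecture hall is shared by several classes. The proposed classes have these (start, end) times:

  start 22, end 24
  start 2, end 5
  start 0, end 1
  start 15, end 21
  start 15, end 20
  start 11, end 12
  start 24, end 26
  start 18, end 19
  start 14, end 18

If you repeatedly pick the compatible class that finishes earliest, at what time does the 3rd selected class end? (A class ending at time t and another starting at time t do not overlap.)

Greedy by earliest finish: after sorting by end time, pick each interval compatible with the last pick.
By end time: (0,1), (2,5), (11,12), (14,18), (18,19), (15,20), (15,21), (22,24), (24,26).
Pick (0,1); next start ≥ 1 → (2,5); next start ≥ 5 → (11,12); next start ≥ 12 → (14,18); next start ≥ 18 → (18,19); next start ≥ 19 → (22,24); next start ≥ 24 → (24,26).
Selected: (0,1) (2,5) (11,12) (14,18) (18,19) (22,24) (24,26)

12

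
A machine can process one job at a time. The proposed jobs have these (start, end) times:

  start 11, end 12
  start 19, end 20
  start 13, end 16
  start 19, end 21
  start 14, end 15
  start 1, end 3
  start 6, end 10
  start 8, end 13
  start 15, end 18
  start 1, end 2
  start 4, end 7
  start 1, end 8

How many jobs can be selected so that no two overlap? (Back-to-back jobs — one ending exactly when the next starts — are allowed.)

6

Sorted by end: (1,2)  (1,3)  (4,7)  (1,8)  (6,10)  (11,12)  (8,13)  (14,15)  (13,16)  (15,18)  (19,20)  (19,21)
take (1,2); take (4,7); take (11,12); take (14,15); take (15,18); take (19,20).
Selected 6 jobs.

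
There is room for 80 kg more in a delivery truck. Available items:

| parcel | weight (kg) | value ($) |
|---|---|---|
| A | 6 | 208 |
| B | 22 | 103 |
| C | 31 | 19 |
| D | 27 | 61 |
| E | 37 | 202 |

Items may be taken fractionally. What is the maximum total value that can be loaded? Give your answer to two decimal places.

546.89

Greedy by value/weight ratio, highest first.
Ratios (sorted): A 34.67, E 5.46, B 4.68, D 2.26, C 0.61
take A (6 @ 208); take E (37 @ 202); take B (22 @ 103); take 15/27 of D → 33.89. Capacity used 80/80.
Total value = 546.89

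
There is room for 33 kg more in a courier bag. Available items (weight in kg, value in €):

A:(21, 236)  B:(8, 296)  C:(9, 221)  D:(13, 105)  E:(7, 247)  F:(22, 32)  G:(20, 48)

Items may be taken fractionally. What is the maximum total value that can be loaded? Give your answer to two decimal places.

865.14

Ratios (sorted): B 37.00, E 35.29, C 24.56, A 11.24, D 8.08, G 2.40, F 1.45
take B (8 @ 296); take E (7 @ 247); take C (9 @ 221); take 9/21 of A → 101.14. Capacity used 33/33.
Total value = 865.14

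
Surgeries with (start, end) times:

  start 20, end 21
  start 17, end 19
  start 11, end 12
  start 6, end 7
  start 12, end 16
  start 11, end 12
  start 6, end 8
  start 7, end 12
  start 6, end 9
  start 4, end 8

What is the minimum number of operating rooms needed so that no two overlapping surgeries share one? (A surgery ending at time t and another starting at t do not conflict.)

starts: [4, 6, 6, 6, 7, 11, 11, 12, 17, 20]
ends:   [7, 8, 8, 9, 12, 12, 12, 16, 19, 21]
s4→1 s6→2 s6→3 s6→4  — peak 4.

4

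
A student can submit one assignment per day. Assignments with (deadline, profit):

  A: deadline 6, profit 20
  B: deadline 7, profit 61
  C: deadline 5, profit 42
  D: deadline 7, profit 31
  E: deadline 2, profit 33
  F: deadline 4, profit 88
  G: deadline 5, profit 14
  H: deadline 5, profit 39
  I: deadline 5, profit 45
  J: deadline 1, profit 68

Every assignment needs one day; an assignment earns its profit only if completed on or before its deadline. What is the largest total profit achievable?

Sort by profit descending; place each in the latest free slot ≤ its deadline.
By profit: F(d4,88), J(d1,68), B(d7,61), I(d5,45), C(d5,42), H(d5,39), E(d2,33), D(d7,31), A(d6,20), G(d5,14)
F→slot 4; J→slot 1; B→slot 7; I→slot 5; C→slot 3; H→slot 2; E skipped; D→slot 6; A skipped; G skipped.
Profit = 68 + 39 + 42 + 88 + 45 + 31 + 61 = 374

374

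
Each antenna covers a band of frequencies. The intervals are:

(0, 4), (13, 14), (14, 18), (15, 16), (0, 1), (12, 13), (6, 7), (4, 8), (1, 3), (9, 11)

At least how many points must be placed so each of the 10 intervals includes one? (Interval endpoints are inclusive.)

Process intervals by earliest right end; each time one isn't hit yet, stab at its right endpoint.
By right end: [0,1]  [1,3]  [0,4]  [6,7]  [4,8]  [9,11]  [12,13]  [13,14]  [15,16]  [14,18]
[0,1] uncovered → point at 1; [6,7] uncovered → point at 7; [9,11] uncovered → point at 11; [12,13] uncovered → point at 13; [15,16] uncovered → point at 16.
Points: 1, 7, 11, 13, 16 (5 total).

5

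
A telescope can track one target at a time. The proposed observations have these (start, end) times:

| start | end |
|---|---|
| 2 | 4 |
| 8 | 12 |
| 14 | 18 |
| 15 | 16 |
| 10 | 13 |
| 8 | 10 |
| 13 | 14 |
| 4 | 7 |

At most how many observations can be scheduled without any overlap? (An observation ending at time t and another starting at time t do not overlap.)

6

By end time: (2,4), (4,7), (8,10), (8,12), (10,13), (13,14), (15,16), (14,18).
Pick (2,4); next start ≥ 4 → (4,7); next start ≥ 7 → (8,10); next start ≥ 10 → (10,13); next start ≥ 13 → (13,14); next start ≥ 14 → (15,16).
Selected 6 observations.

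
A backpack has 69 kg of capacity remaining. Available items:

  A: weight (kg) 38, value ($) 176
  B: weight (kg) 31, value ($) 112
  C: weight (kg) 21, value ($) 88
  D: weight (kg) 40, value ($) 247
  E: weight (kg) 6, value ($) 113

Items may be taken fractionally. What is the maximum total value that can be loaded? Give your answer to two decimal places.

466.53

Ratios (sorted): E 18.83, D 6.17, A 4.63, C 4.19, B 3.61
take E (6 @ 113); take D (40 @ 247); take 23/38 of A → 106.53. Capacity used 69/69.
Total value = 466.53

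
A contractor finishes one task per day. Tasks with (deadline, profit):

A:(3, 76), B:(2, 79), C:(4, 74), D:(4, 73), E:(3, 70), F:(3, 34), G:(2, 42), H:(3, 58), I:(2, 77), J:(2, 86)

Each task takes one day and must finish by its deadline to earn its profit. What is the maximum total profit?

Profit order: J=86 B=79 I=77 A=76 C=74 D=73 E=70 H=58 G=42 F=34
Assign: J→slot 2, B→slot 1, I skipped, A→slot 3, C→slot 4, D skipped, E skipped, H skipped, G skipped, F skipped.
Slots: [1:B] [2:J] [3:A] [4:C]
Profit = 79 + 86 + 76 + 74 = 315

315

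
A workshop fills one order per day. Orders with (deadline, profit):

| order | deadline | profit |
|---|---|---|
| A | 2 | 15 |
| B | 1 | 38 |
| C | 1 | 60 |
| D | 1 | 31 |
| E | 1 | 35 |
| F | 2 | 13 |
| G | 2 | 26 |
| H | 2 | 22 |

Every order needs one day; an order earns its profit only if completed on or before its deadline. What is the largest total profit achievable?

86

By profit: C(d1,60), B(d1,38), E(d1,35), D(d1,31), G(d2,26), H(d2,22), A(d2,15), F(d2,13)
C→slot 1; B skipped; E skipped; D skipped; G→slot 2; H skipped; A skipped; F skipped.
Profit = 60 + 26 = 86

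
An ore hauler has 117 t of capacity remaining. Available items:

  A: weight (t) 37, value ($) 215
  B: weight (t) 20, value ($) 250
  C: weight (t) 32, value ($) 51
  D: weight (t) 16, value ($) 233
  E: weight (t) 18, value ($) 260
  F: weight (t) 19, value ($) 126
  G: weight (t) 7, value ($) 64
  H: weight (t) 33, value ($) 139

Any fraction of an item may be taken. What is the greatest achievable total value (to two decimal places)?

Ratios (sorted): D 14.56, E 14.44, B 12.50, G 9.14, F 6.63, A 5.81, H 4.21, C 1.59
take D (16 @ 233); take E (18 @ 260); take B (20 @ 250); take G (7 @ 64); take F (19 @ 126); take A (37 @ 215). Capacity used 117/117.
Total value = 1148.00

1148.00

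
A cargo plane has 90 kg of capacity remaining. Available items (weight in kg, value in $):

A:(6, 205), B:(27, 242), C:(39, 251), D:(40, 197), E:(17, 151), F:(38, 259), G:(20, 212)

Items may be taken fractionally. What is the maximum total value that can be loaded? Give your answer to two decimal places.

Sort by value per unit weight and fill in that order.
Order: A (205/6=34.17) > G (212/20=10.60) > B (242/27=8.96) > E (151/17=8.88) > F (259/38=6.82) > C (251/39=6.44) > D (197/40=4.92)
Fill: take A (6 @ 205) → take G (20 @ 212) → take B (27 @ 242) → take E (17 @ 151) → take 20/38 of F → 136.32; 90/90 used.
Total value = 946.32

946.32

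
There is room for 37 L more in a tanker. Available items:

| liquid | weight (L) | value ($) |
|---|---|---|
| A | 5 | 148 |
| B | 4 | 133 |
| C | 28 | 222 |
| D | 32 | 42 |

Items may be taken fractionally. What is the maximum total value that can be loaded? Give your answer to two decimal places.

503.00

Order: B (133/4=33.25) > A (148/5=29.60) > C (222/28=7.93) > D (42/32=1.31)
Fill: take B (4 @ 133) → take A (5 @ 148) → take C (28 @ 222); 37/37 used.
Total value = 503.00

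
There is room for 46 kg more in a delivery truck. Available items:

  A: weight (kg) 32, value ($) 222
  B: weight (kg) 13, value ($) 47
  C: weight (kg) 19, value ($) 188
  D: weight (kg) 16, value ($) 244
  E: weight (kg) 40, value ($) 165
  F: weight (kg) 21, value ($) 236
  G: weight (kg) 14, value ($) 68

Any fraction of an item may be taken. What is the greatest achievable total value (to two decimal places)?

Order: D (244/16=15.25) > F (236/21=11.24) > C (188/19=9.89) > A (222/32=6.94) > G (68/14=4.86) > E (165/40=4.12) > B (47/13=3.62)
Fill: take D (16 @ 244) → take F (21 @ 236) → take 9/19 of C → 89.05; 46/46 used.
Total value = 569.05

569.05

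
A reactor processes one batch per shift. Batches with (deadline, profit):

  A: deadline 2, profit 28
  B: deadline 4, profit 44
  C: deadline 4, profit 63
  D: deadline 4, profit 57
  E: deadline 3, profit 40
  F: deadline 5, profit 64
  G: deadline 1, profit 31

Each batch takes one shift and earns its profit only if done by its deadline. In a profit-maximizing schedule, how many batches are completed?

5

Profit order: F=64 C=63 D=57 B=44 E=40 G=31 A=28
Assign: F→slot 5, C→slot 4, D→slot 3, B→slot 2, E→slot 1, G skipped, A skipped.
Slots: [1:E] [2:B] [3:D] [4:C] [5:F]
5 of 7 scheduled.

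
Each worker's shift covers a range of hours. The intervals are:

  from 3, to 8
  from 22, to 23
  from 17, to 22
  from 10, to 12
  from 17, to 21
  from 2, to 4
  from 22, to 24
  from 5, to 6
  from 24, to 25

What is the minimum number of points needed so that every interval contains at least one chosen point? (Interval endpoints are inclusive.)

Process intervals by earliest right end; each time one isn't hit yet, stab at its right endpoint.
Sorted: [2,4] [5,6] [3,8] [10,12] [17,21] [17,22] [22,23] [22,24] [24,25]
{[2,4]} hit by 4; {[5,6],[3,8]} hit by 6; {[10,12]} hit by 12; {[17,21],[17,22]} hit by 21; {[22,23],[22,24]} hit by 23; {[24,25]} hit by 25.
Points: 4, 6, 12, 21, 23, 25 (6 total).

6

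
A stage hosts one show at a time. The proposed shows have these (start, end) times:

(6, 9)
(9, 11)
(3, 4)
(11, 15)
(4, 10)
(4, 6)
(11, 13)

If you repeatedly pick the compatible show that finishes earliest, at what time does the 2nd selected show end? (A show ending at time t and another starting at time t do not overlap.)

Order by finish time; keep every interval that doesn't clash with the previous kept one.
Sorted by end: (3,4)  (4,6)  (6,9)  (4,10)  (9,11)  (11,13)  (11,15)
take (3,4); take (4,6); take (6,9); skip (4,10); take (9,11); take (11,13).
Selected: (3,4) (4,6) (6,9) (9,11) (11,13)

6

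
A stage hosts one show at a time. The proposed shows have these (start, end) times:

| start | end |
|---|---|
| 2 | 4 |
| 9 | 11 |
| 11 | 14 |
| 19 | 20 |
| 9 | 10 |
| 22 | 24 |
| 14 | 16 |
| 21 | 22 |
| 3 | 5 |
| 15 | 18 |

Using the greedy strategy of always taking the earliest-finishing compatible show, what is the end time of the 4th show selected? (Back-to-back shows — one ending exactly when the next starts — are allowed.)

16

Greedy by earliest finish: after sorting by end time, pick each interval compatible with the last pick.
Sorted by end: (2,4)  (3,5)  (9,10)  (9,11)  (11,14)  (14,16)  (15,18)  (19,20)  (21,22)  (22,24)
take (2,4); take (9,10); skip (9,11); take (11,14); take (14,16); take (19,20); take (21,22); take (22,24).
Selected: (2,4) (9,10) (11,14) (14,16) (19,20) (21,22) (22,24)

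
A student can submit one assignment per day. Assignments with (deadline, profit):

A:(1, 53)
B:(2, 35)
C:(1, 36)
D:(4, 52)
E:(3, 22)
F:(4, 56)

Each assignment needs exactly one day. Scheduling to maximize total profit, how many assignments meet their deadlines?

By profit: F(d4,56), A(d1,53), D(d4,52), C(d1,36), B(d2,35), E(d3,22)
F→slot 4; A→slot 1; D→slot 3; C skipped; B→slot 2; E skipped.
4 of 6 scheduled.

4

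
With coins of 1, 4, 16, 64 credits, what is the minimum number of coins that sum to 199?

7

Use the largest denomination that fits, subtract, and repeat.
199 = 3×64 + 1×4 + 3×1
Total coins = 3 + 1 + 3 = 7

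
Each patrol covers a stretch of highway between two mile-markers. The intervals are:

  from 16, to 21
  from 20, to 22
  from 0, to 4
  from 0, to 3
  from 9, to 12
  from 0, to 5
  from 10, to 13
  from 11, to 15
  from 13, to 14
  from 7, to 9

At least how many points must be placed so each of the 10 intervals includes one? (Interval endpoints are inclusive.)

Process intervals by earliest right end; each time one isn't hit yet, stab at its right endpoint.
Sorted: [0,3] [0,4] [0,5] [7,9] [9,12] [10,13] [13,14] [11,15] [16,21] [20,22]
{[0,3],[0,4],[0,5]} hit by 3; {[7,9],[9,12]} hit by 9; {[10,13],[13,14],[11,15]} hit by 13; {[16,21],[20,22]} hit by 21.
Points: 3, 9, 13, 21 (4 total).

4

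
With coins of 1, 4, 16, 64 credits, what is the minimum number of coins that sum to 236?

8

Greedy: take as many of the largest coin as possible, then repeat with the remainder.
236 − 3×64→44 − 2×16→12 − 3×4→0
Total coins = 3 + 2 + 3 = 8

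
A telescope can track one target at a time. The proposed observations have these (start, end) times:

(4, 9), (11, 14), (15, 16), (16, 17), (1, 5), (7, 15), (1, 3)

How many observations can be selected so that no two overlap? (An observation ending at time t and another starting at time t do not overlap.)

Sort by end time and greedily take each interval whose start is ≥ the last chosen end.
Sorted by end: (1,3)  (1,5)  (4,9)  (11,14)  (7,15)  (15,16)  (16,17)
take (1,3); skip (1,5); take (4,9); take (11,14); skip (7,15); take (15,16); take (16,17).
Selected 5 observations.

5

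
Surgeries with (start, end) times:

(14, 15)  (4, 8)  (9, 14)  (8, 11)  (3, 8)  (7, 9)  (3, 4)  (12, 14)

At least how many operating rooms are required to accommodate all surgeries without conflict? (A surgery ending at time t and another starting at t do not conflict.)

starts: [3, 3, 4, 7, 8, 9, 12, 14]
ends:   [4, 8, 8, 9, 11, 14, 14, 15]
s3→1 s3→2 e4→1 s4→2 s7→3  — peak 3.

3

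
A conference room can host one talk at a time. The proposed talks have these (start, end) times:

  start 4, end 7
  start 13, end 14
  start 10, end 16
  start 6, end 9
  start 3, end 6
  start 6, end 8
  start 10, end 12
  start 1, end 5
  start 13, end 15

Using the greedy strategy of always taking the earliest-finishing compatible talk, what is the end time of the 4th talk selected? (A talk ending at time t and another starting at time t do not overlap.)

14

Sort by end time and greedily take each interval whose start is ≥ the last chosen end.
Sorted by end: (1,5)  (3,6)  (4,7)  (6,8)  (6,9)  (10,12)  (13,14)  (13,15)  (10,16)
take (1,5); skip (3,6); take (6,8); skip (6,9); take (10,12); take (13,14); skip (13,15).
Selected: (1,5) (6,8) (10,12) (13,14)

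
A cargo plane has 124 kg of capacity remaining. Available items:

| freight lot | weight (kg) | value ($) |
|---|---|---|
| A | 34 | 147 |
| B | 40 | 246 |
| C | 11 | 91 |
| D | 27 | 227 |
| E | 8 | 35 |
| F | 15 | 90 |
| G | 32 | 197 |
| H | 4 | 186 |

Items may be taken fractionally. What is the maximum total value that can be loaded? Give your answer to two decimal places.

Order: H (186/4=46.50) > D (227/27=8.41) > C (91/11=8.27) > G (197/32=6.16) > B (246/40=6.15) > F (90/15=6.00) > E (35/8=4.38) > A (147/34=4.32)
Fill: take H (4 @ 186) → take D (27 @ 227) → take C (11 @ 91) → take G (32 @ 197) → take B (40 @ 246) → take 10/15 of F → 60.00; 124/124 used.
Total value = 1007.00

1007.00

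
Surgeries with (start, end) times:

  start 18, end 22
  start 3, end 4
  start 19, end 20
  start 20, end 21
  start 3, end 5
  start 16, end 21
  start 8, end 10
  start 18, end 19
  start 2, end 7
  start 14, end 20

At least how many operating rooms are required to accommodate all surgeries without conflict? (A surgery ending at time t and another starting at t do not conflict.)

Events (time:±→running): 2:+→1 3:+→2 3:+→3 4:-→2 5:-→1 7:-→0 8:+→1 10:-→0 14:+→1 16:+→2 18:+→3 18:+→4 … peak 4.

4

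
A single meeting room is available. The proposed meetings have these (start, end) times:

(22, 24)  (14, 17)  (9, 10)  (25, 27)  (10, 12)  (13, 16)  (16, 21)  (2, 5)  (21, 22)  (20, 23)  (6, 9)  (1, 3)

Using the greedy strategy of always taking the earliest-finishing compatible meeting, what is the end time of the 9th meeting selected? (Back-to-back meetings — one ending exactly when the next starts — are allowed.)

Order by finish time; keep every interval that doesn't clash with the previous kept one.
By end time: (1,3), (2,5), (6,9), (9,10), (10,12), (13,16), (14,17), (16,21), (21,22), (20,23), (22,24), (25,27).
Pick (1,3); next start ≥ 3 → (6,9); next start ≥ 9 → (9,10); next start ≥ 10 → (10,12); next start ≥ 12 → (13,16); next start ≥ 16 → (16,21); next start ≥ 21 → (21,22); next start ≥ 22 → (22,24); next start ≥ 24 → (25,27).
Selected: (1,3) (6,9) (9,10) (10,12) (13,16) (16,21) (21,22) (22,24) (25,27)

27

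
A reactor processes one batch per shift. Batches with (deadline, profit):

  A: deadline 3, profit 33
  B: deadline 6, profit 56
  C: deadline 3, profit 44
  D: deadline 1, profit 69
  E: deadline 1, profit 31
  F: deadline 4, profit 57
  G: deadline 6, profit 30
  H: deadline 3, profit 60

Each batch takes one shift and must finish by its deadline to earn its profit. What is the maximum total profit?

Sort by profit descending; place each in the latest free slot ≤ its deadline.
Profit order: D=69 H=60 F=57 B=56 C=44 A=33 E=31 G=30
Assign: D→slot 1, H→slot 3, F→slot 4, B→slot 6, C→slot 2, A skipped, E skipped, G→slot 5.
Slots: [1:D] [2:C] [3:H] [4:F] [5:G] [6:B]
Profit = 69 + 44 + 60 + 57 + 30 + 56 = 316

316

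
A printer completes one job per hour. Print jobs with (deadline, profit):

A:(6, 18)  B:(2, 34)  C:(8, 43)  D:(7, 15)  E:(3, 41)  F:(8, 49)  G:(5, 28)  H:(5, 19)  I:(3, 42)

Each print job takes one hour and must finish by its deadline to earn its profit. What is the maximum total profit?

By profit: F(d8,49), C(d8,43), I(d3,42), E(d3,41), B(d2,34), G(d5,28), H(d5,19), A(d6,18), D(d7,15)
F→slot 8; C→slot 7; I→slot 3; E→slot 2; B→slot 1; G→slot 5; H→slot 4; A→slot 6; D skipped.
Profit = 34 + 41 + 42 + 19 + 28 + 18 + 43 + 49 = 274

274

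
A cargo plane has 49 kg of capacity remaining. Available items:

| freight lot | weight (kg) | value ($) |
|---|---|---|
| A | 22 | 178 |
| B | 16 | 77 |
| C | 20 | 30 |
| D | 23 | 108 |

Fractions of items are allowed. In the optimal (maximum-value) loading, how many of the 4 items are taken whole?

Greedy by value/weight ratio, highest first.
Ratios (sorted): A 8.09, B 4.81, D 4.70, C 1.50
take A (22 @ 178); take B (16 @ 77); take 11/23 of D → 51.65. Capacity used 49/49.
2 item(s) taken whole; one partial (take 11/23 of D).

2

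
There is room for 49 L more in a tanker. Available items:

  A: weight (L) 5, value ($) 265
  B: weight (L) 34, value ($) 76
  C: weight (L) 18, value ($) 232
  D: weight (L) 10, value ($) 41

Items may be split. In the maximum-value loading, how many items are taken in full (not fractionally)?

3

Greedy by value/weight ratio, highest first.
Ratios (sorted): A 53.00, C 12.89, D 4.10, B 2.24
take A (5 @ 265); take C (18 @ 232); take D (10 @ 41); take 16/34 of B → 35.76. Capacity used 49/49.
3 item(s) taken whole; one partial (take 16/34 of B).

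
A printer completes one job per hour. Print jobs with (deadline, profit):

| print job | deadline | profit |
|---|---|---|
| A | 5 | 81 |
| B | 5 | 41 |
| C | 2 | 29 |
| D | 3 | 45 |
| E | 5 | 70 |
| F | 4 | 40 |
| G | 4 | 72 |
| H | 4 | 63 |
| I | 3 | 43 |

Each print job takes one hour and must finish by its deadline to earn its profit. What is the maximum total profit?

331

Sort by profit descending; place each in the latest free slot ≤ its deadline.
Profit order: A=81 G=72 E=70 H=63 D=45 I=43 B=41 F=40 C=29
Assign: A→slot 5, G→slot 4, E→slot 3, H→slot 2, D→slot 1, I skipped, B skipped, F skipped, C skipped.
Slots: [1:D] [2:H] [3:E] [4:G] [5:A]
Profit = 45 + 63 + 70 + 72 + 81 = 331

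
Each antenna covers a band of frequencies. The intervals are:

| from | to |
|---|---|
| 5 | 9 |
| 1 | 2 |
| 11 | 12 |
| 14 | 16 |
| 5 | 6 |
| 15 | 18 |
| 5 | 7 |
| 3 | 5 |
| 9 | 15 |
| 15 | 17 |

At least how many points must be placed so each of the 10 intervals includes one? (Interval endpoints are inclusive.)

4

Process intervals by earliest right end; each time one isn't hit yet, stab at its right endpoint.
By right end: [1,2]  [3,5]  [5,6]  [5,7]  [5,9]  [11,12]  [9,15]  [14,16]  [15,17]  [15,18]
[1,2] uncovered → point at 2; [3,5] uncovered → point at 5; [11,12] uncovered → point at 12; [14,16] uncovered → point at 16.
Points: 2, 5, 12, 16 (4 total).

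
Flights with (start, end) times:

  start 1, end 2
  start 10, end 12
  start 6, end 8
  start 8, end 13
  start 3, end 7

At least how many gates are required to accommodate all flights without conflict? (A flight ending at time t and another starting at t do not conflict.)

Events (time:±→running): 1:+→1 2:-→0 3:+→1 6:+→2 … peak 2.

2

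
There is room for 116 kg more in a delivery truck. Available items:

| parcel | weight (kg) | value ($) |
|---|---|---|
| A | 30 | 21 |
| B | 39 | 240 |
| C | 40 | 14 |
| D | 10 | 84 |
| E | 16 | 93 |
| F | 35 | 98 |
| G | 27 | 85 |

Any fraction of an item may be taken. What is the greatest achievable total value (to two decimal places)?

569.20

Order: D (84/10=8.40) > B (240/39=6.15) > E (93/16=5.81) > G (85/27=3.15) > F (98/35=2.80) > A (21/30=0.70) > C (14/40=0.35)
Fill: take D (10 @ 84) → take B (39 @ 240) → take E (16 @ 93) → take G (27 @ 85) → take 24/35 of F → 67.20; 116/116 used.
Total value = 569.20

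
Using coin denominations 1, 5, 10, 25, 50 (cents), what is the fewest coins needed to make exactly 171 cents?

6

171 = 3×50 + 2×10 + 1×1
Total coins = 3 + 2 + 1 = 6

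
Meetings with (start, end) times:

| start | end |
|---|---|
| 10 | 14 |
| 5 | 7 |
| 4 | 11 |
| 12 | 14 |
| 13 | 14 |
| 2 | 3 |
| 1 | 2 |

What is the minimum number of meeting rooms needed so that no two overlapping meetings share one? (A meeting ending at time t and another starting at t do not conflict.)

3

starts: [1, 2, 4, 5, 10, 12, 13]
ends:   [2, 3, 7, 11, 14, 14, 14]
s1→1 e2→0 s2→1 e3→0 s4→1 s5→2 e7→1 s10→2 e11→1 s12→2 s13→3  — peak 3.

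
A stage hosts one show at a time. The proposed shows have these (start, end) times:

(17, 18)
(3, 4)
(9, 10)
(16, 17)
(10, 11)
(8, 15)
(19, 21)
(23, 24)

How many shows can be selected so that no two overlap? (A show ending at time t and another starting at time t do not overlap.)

7

By end time: (3,4), (9,10), (10,11), (8,15), (16,17), (17,18), (19,21), (23,24).
Pick (3,4); next start ≥ 4 → (9,10); next start ≥ 10 → (10,11); next start ≥ 11 → (16,17); next start ≥ 17 → (17,18); next start ≥ 18 → (19,21); next start ≥ 21 → (23,24).
Selected 7 shows.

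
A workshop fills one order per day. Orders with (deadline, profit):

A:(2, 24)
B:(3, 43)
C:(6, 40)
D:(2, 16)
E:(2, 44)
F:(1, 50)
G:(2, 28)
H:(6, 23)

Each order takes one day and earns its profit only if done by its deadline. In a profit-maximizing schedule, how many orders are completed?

Profit order: F=50 E=44 B=43 C=40 G=28 A=24 H=23 D=16
Assign: F→slot 1, E→slot 2, B→slot 3, C→slot 6, G skipped, A skipped, H→slot 5, D skipped.
Slots: [1:F] [2:E] [3:B] [5:H] [6:C]
5 of 8 scheduled.

5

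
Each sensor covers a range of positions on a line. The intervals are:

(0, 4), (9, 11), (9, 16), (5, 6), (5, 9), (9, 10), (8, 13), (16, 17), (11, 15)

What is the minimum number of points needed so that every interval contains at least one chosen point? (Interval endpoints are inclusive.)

Sorted: [0,4] [5,6] [5,9] [9,10] [9,11] [8,13] [11,15] [9,16] [16,17]
{[0,4]} hit by 4; {[5,6],[5,9]} hit by 6; {[9,10],[9,11],[8,13]} hit by 10; {[11,15],[9,16]} hit by 15; {[16,17]} hit by 17.
Points: 4, 6, 10, 15, 17 (5 total).

5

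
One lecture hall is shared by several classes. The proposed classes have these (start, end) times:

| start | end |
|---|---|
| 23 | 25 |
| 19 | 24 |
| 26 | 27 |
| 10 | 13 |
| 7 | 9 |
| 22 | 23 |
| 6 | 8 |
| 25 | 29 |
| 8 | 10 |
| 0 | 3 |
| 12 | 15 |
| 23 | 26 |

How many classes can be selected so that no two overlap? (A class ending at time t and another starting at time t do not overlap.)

7

Sort by end time and greedily take each interval whose start is ≥ the last chosen end.
By end time: (0,3), (6,8), (7,9), (8,10), (10,13), (12,15), (22,23), (19,24), (23,25), (23,26), (26,27), (25,29).
Pick (0,3); next start ≥ 3 → (6,8); next start ≥ 8 → (8,10); next start ≥ 10 → (10,13); next start ≥ 13 → (22,23); next start ≥ 23 → (23,25); next start ≥ 25 → (26,27).
Selected 7 classes.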